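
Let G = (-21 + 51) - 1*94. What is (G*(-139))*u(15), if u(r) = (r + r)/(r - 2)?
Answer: 266880/13 ≈ 20529.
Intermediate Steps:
G = -64 (G = 30 - 94 = -64)
u(r) = 2*r/(-2 + r) (u(r) = (2*r)/(-2 + r) = 2*r/(-2 + r))
(G*(-139))*u(15) = (-64*(-139))*(2*15/(-2 + 15)) = 8896*(2*15/13) = 8896*(2*15*(1/13)) = 8896*(30/13) = 266880/13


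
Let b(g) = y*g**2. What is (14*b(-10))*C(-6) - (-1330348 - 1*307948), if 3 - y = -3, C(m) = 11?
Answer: 1730696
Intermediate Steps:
y = 6 (y = 3 - 1*(-3) = 3 + 3 = 6)
b(g) = 6*g**2
(14*b(-10))*C(-6) - (-1330348 - 1*307948) = (14*(6*(-10)**2))*11 - (-1330348 - 1*307948) = (14*(6*100))*11 - (-1330348 - 307948) = (14*600)*11 - 1*(-1638296) = 8400*11 + 1638296 = 92400 + 1638296 = 1730696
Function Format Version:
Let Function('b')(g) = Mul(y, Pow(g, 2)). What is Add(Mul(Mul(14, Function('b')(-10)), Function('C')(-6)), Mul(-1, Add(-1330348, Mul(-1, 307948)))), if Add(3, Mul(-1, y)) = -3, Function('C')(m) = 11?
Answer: 1730696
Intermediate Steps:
y = 6 (y = Add(3, Mul(-1, -3)) = Add(3, 3) = 6)
Function('b')(g) = Mul(6, Pow(g, 2))
Add(Mul(Mul(14, Function('b')(-10)), Function('C')(-6)), Mul(-1, Add(-1330348, Mul(-1, 307948)))) = Add(Mul(Mul(14, Mul(6, Pow(-10, 2))), 11), Mul(-1, Add(-1330348, Mul(-1, 307948)))) = Add(Mul(Mul(14, Mul(6, 100)), 11), Mul(-1, Add(-1330348, -307948))) = Add(Mul(Mul(14, 600), 11), Mul(-1, -1638296)) = Add(Mul(8400, 11), 1638296) = Add(92400, 1638296) = 1730696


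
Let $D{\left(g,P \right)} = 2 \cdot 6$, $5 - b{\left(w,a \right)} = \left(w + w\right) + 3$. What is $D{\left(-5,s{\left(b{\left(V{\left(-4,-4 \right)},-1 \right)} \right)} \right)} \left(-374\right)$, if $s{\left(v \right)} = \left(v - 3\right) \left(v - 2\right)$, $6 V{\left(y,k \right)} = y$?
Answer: $-4488$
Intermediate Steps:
$V{\left(y,k \right)} = \frac{y}{6}$
$b{\left(w,a \right)} = 2 - 2 w$ ($b{\left(w,a \right)} = 5 - \left(\left(w + w\right) + 3\right) = 5 - \left(2 w + 3\right) = 5 - \left(3 + 2 w\right) = 2 - 2 w$)
$s{\left(v \right)} = \left(-3 + v\right) \left(-2 + v\right)$
$D{\left(g,P \right)} = 12$
$D{\left(-5,s{\left(b{\left(V{\left(-4,-4 \right)},-1 \right)} \right)} \right)} \left(-374\right) = 12 \left(-374\right) = -4488$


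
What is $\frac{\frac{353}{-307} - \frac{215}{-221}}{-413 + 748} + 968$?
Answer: $\frac{22001413152}{22728745} \approx 968.0$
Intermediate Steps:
$\frac{\frac{353}{-307} - \frac{215}{-221}}{-413 + 748} + 968 = \frac{353 \left(- \frac{1}{307}\right) - - \frac{215}{221}}{335} + 968 = \frac{- \frac{353}{307} + \frac{215}{221}}{335} + 968 = \frac{1}{335} \left(- \frac{12008}{67847}\right) + 968 = - \frac{12008}{22728745} + 968 = \frac{22001413152}{22728745}$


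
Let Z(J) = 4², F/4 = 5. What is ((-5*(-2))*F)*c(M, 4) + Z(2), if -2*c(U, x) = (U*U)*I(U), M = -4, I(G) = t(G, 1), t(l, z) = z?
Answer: -1584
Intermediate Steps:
F = 20 (F = 4*5 = 20)
Z(J) = 16
I(G) = 1
c(U, x) = -U²/2 (c(U, x) = -U*U/2 = -U²/2)
((-5*(-2))*F)*c(M, 4) + Z(2) = (-5*(-2)*20)*(-½*(-4)²) + 16 = (10*20)*(-½*16) + 16 = 200*(-8) + 16 = -1600 + 16 = -1584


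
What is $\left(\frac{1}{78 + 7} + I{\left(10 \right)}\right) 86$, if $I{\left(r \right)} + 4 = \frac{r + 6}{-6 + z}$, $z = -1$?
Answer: $- \frac{321038}{595} \approx -539.56$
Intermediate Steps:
$I{\left(r \right)} = - \frac{34}{7} - \frac{r}{7}$ ($I{\left(r \right)} = -4 + \frac{r + 6}{-6 - 1} = -4 + \frac{6 + r}{-7} = -4 + \left(6 + r\right) \left(- \frac{1}{7}\right) = -4 - \left(\frac{6}{7} + \frac{r}{7}\right) = - \frac{34}{7} - \frac{r}{7}$)
$\left(\frac{1}{78 + 7} + I{\left(10 \right)}\right) 86 = \left(\frac{1}{78 + 7} - \frac{44}{7}\right) 86 = \left(\frac{1}{85} - \frac{44}{7}\right) 86 = \left(- \frac{3733}{595}\right) 86 = - \frac{321038}{595}$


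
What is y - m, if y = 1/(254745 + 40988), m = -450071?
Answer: 133100847044/295733 ≈ 4.5007e+5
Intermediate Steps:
y = 1/295733 ≈ 3.3814e-6
y - m = 1/295733 - 1*(-450071) = 1/295733 + 450071 = 133100847044/295733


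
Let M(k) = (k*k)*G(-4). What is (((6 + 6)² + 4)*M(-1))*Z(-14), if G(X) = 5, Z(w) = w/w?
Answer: 740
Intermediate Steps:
Z(w) = 1
M(k) = 5*k² (M(k) = (k*k)*5 = k²*5 = 5*k²)
(((6 + 6)² + 4)*M(-1))*Z(-14) = (((6 + 6)² + 4)*(5*(-1)²))*1 = ((12² + 4)*(5*1))*1 = ((144 + 4)*5)*1 = (148*5)*1 = 740*1 = 740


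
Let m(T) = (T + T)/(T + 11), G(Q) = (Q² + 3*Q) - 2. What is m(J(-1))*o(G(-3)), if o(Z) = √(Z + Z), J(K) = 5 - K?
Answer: 24*I/17 ≈ 1.4118*I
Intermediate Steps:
G(Q) = -2 + Q² + 3*Q
m(T) = 2*T/(11 + T) (m(T) = (2*T)/(11 + T) = 2*T/(11 + T))
o(Z) = √2*√Z (o(Z) = √(2*Z) = √2*√Z)
m(J(-1))*o(G(-3)) = (2*(5 - 1*(-1))/(11 + (5 - 1*(-1))))*(√2*√(-2 + (-3)² + 3*(-3))) = (2*(5 + 1)/(11 + (5 + 1)))*(√2*√(-2 + 9 - 9)) = (2*6/(11 + 6))*(√2*√(-2)) = (2*6/17)*(√2*(I*√2)) = (2*6*(1/17))*(2*I) = 12*(2*I)/17 = 24*I/17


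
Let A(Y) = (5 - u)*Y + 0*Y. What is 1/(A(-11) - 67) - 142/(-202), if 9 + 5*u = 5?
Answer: 45929/66054 ≈ 0.69532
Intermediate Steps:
u = -⅘ (u = -9/5 + (⅕)*5 = -9/5 + 1 = -⅘ ≈ -0.80000)
A(Y) = 29*Y/5 (A(Y) = (5 - 1*(-⅘))*Y + 0*Y = (5 + ⅘)*Y + 0 = 29*Y/5 + 0 = 29*Y/5)
1/(A(-11) - 67) - 142/(-202) = 1/((29/5)*(-11) - 67) - 142/(-202) = 1/(-319/5 - 67) - 142*(-1)/202 = 1/(-654/5) - 1*(-71/101) = -5/654 + 71/101 = 45929/66054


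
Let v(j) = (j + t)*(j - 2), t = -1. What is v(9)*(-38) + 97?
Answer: -2031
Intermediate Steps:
v(j) = (-1 + j)*(-2 + j) (v(j) = (j - 1)*(j - 2) = (-1 + j)*(-2 + j))
v(9)*(-38) + 97 = (2 + 9**2 - 3*9)*(-38) + 97 = (2 + 81 - 27)*(-38) + 97 = 56*(-38) + 97 = -2128 + 97 = -2031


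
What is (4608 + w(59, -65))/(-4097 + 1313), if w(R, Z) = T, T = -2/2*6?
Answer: -767/464 ≈ -1.6530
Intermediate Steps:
T = -6 (T = -2*½*6 = -1*6 = -6)
w(R, Z) = -6
(4608 + w(59, -65))/(-4097 + 1313) = (4608 - 6)/(-4097 + 1313) = 4602/(-2784) = 4602*(-1/2784) = -767/464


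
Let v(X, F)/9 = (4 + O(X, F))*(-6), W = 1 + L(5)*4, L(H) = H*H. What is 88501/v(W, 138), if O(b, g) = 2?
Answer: -88501/324 ≈ -273.15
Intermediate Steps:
L(H) = H**2
W = 101 (W = 1 + 5**2*4 = 1 + 25*4 = 1 + 100 = 101)
v(X, F) = -324 (v(X, F) = 9*((4 + 2)*(-6)) = 9*(6*(-6)) = 9*(-36) = -324)
88501/v(W, 138) = 88501/(-324) = 88501*(-1/324) = -88501/324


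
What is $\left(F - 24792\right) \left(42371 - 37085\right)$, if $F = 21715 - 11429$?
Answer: $-76678716$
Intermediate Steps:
$F = 10286$
$\left(F - 24792\right) \left(42371 - 37085\right) = \left(10286 - 24792\right) \left(42371 - 37085\right) = \left(10286 - 24792\right) 5286 = \left(-14506\right) 5286 = -76678716$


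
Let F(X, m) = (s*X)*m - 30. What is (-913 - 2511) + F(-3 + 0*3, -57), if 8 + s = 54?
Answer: 4412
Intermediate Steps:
s = 46 (s = -8 + 54 = 46)
F(X, m) = -30 + 46*X*m (F(X, m) = (46*X)*m - 30 = 46*X*m - 30 = -30 + 46*X*m)
(-913 - 2511) + F(-3 + 0*3, -57) = (-913 - 2511) + (-30 + 46*(-3 + 0*3)*(-57)) = -3424 + (-30 + 46*(-3 + 0)*(-57)) = -3424 + (-30 + 46*(-3)*(-57)) = -3424 + (-30 + 7866) = -3424 + 7836 = 4412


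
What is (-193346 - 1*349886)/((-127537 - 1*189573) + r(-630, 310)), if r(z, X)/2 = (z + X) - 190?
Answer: 271616/159065 ≈ 1.7076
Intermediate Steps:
r(z, X) = -380 + 2*X + 2*z (r(z, X) = 2*((z + X) - 190) = 2*((X + z) - 190) = 2*(-190 + X + z) = -380 + 2*X + 2*z)
(-193346 - 1*349886)/((-127537 - 1*189573) + r(-630, 310)) = (-193346 - 1*349886)/((-127537 - 1*189573) + (-380 + 2*310 + 2*(-630))) = (-193346 - 349886)/((-127537 - 189573) + (-380 + 620 - 1260)) = -543232/(-317110 - 1020) = -543232/(-318130) = -543232*(-1/318130) = 271616/159065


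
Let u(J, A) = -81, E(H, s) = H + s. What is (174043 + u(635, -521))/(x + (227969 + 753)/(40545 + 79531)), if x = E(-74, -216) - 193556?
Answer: -10444330556/11638011787 ≈ -0.89743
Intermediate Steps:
x = -193846 (x = (-74 - 216) - 193556 = -290 - 193556 = -193846)
(174043 + u(635, -521))/(x + (227969 + 753)/(40545 + 79531)) = (174043 - 81)/(-193846 + (227969 + 753)/(40545 + 79531)) = 173962/(-193846 + 228722/120076) = 173962/(-193846 + 228722*(1/120076)) = 173962/(-193846 + 114361/60038) = 173962/(-11638011787/60038) = 173962*(-60038/11638011787) = -10444330556/11638011787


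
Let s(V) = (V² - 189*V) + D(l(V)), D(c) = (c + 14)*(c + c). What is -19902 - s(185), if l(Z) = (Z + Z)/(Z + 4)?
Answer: -686717642/35721 ≈ -19224.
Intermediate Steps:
l(Z) = 2*Z/(4 + Z) (l(Z) = (2*Z)/(4 + Z) = 2*Z/(4 + Z))
D(c) = 2*c*(14 + c) (D(c) = (14 + c)*(2*c) = 2*c*(14 + c))
s(V) = V² - 189*V + 4*V*(14 + 2*V/(4 + V))/(4 + V) (s(V) = (V² - 189*V) + 2*(2*V/(4 + V))*(14 + 2*V/(4 + V)) = (V² - 189*V) + 4*V*(14 + 2*V/(4 + V))/(4 + V) = V² - 189*V + 4*V*(14 + 2*V/(4 + V))/(4 + V))
-19902 - s(185) = -19902 - 185*(224 + 64*185 + (4 + 185)²*(-189 + 185))/(4 + 185)² = -19902 - 185*(224 + 11840 + 189²*(-4))/189² = -19902 - 185*(224 + 11840 + 35721*(-4))/35721 = -19902 - 185*(224 + 11840 - 142884)/35721 = -19902 - 185*(-130820)/35721 = -19902 - 1*(-24201700/35721) = -19902 + 24201700/35721 = -686717642/35721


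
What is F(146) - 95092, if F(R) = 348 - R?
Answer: -94890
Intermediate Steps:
F(146) - 95092 = (348 - 1*146) - 95092 = (348 - 146) - 95092 = 202 - 95092 = -94890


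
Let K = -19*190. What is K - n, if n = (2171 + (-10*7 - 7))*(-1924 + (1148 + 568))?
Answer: 431942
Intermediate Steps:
K = -3610
n = -435552 (n = (2171 + (-70 - 7))*(-1924 + 1716) = (2171 - 77)*(-208) = 2094*(-208) = -435552)
K - n = -3610 - 1*(-435552) = -3610 + 435552 = 431942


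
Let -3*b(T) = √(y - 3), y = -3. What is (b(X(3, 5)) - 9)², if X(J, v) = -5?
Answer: (27 + I*√6)²/9 ≈ 80.333 + 14.697*I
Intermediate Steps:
b(T) = -I*√6/3 (b(T) = -√(-3 - 3)/3 = -I*√6/3)
(b(X(3, 5)) - 9)² = (-I*√6/3 - 9)² = (-9 - I*√6/3)²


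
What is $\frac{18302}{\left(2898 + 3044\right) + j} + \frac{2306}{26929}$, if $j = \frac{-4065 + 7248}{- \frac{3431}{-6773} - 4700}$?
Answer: $\frac{16123485878189436}{5092552204186531} \approx 3.1661$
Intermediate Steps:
$j = - \frac{21558459}{31829669}$ ($j = \frac{3183}{\left(-3431\right) \left(- \frac{1}{6773}\right) - 4700} = \frac{3183}{\frac{3431}{6773} - 4700} = \frac{3183}{- \frac{31829669}{6773}} = 3183 \left(- \frac{6773}{31829669}\right) = - \frac{21558459}{31829669} \approx -0.67731$)
$\frac{18302}{\left(2898 + 3044\right) + j} + \frac{2306}{26929} = \frac{18302}{\left(2898 + 3044\right) - \frac{21558459}{31829669}} + \frac{2306}{26929} = \frac{18302}{5942 - \frac{21558459}{31829669}} + 2306 \cdot \frac{1}{26929} = \frac{18302}{\frac{189110334739}{31829669}} + \frac{2306}{26929} = 18302 \cdot \frac{31829669}{189110334739} + \frac{2306}{26929} = \frac{582546602038}{189110334739} + \frac{2306}{26929} = \frac{16123485878189436}{5092552204186531}$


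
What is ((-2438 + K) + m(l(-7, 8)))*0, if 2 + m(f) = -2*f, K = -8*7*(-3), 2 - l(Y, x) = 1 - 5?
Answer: 0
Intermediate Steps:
l(Y, x) = 6 (l(Y, x) = 2 - (1 - 5) = 2 - 1*(-4) = 2 + 4 = 6)
K = 168 (K = -56*(-3) = 168)
m(f) = -2 - 2*f
((-2438 + K) + m(l(-7, 8)))*0 = ((-2438 + 168) + (-2 - 2*6))*0 = (-2270 + (-2 - 12))*0 = (-2270 - 14)*0 = -2284*0 = 0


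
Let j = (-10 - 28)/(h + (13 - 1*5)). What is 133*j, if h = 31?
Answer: -5054/39 ≈ -129.59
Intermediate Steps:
j = -38/39 (j = (-10 - 28)/(31 + (13 - 1*5)) = -38/(31 + (13 - 5)) = -38/(31 + 8) = -38/39 ≈ -0.97436)
133*j = 133*(-38/39) = -5054/39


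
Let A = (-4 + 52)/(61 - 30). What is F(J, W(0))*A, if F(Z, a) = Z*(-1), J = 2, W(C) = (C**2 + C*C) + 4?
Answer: -96/31 ≈ -3.0968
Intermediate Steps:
W(C) = 4 + 2*C**2 (W(C) = (C**2 + C**2) + 4 = 2*C**2 + 4 = 4 + 2*C**2)
F(Z, a) = -Z
A = 48/31 ≈ 1.5484
F(J, W(0))*A = -1*2*(48/31) = -2*48/31 = -96/31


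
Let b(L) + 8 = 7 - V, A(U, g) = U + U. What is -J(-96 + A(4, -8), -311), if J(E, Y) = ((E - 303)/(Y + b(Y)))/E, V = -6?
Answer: 23/1584 ≈ 0.014520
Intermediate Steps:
A(U, g) = 2*U
b(L) = 5 (b(L) = -8 + (7 - 1*(-6)) = -8 + (7 + 6) = -8 + 13 = 5)
J(E, Y) = (-303 + E)/(E*(5 + Y)) (J(E, Y) = ((E - 303)/(Y + 5))/E = ((-303 + E)/(5 + Y))/E = (-303 + E)/(E*(5 + Y)))
-J(-96 + A(4, -8), -311) = -(-303 + (-96 + 2*4))/((-96 + 2*4)*(5 - 311)) = -(-303 + (-96 + 8))/((-96 + 8)*(-306)) = -(-1)*(-303 - 88)/((-88)*306) = -(-1)*(-1)*(-391)/(88*306) = -1*(-23/1584) = 23/1584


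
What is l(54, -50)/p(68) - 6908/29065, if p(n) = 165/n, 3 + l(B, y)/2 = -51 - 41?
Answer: -75331924/959145 ≈ -78.541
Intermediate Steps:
l(B, y) = -190 (l(B, y) = -6 + 2*(-51 - 41) = -6 + 2*(-92) = -6 - 184 = -190)
l(54, -50)/p(68) - 6908/29065 = -190/(165/68) - 6908/29065 = -190/(165*(1/68)) - 6908*1/29065 = -190/165/68 - 6908/29065 = -190*68/165 - 6908/29065 = -2584/33 - 6908/29065 = -75331924/959145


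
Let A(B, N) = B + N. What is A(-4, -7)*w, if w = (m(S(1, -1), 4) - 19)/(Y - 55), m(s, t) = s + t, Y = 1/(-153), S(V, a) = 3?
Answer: -5049/2104 ≈ -2.3997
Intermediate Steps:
Y = -1/153 ≈ -0.0065359
w = 459/2104 (w = ((3 + 4) - 19)/(-1/153 - 55) = (7 - 19)/(-8416/153) = -12*(-153/8416) = 459/2104 ≈ 0.21816)
A(-4, -7)*w = (-4 - 7)*(459/2104) = -11*459/2104 = -5049/2104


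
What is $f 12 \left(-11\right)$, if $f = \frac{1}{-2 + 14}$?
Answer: $-11$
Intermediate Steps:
$f = \frac{1}{12} \approx 0.083333$
$f 12 \left(-11\right) = \frac{1}{12} \cdot 12 \left(-11\right) = 1 \left(-11\right) = -11$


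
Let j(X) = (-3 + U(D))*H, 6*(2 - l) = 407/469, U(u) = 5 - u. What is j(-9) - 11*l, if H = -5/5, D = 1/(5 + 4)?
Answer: -188239/8442 ≈ -22.298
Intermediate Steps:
D = 1/9 ≈ 0.11111
l = 5221/2814 (l = 2 - 407/(6*469) = 2 - 1/6*407/469 = 2 - 407/2814 = 5221/2814 ≈ 1.8554)
H = -1 (H = -5*1/5 = -1)
j(X) = -17/9 (j(X) = (-3 + (5 - 1*1/9))*(-1) = (-3 + (5 - 1/9))*(-1) = (-3 + 44/9)*(-1) = (17/9)*(-1) = -17/9)
j(-9) - 11*l = -17/9 - 11*5221/2814 = -17/9 - 57431/2814 = -188239/8442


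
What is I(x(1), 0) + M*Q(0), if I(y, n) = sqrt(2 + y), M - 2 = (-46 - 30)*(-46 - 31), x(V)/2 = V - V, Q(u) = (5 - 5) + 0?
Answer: sqrt(2) ≈ 1.4142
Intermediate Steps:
Q(u) = 0 (Q(u) = 0 + 0 = 0)
x(V) = 0 (x(V) = 2*(V - V) = 2*0 = 0)
M = 5854 (M = 2 + (-46 - 30)*(-46 - 31) = 2 - 76*(-77) = 2 + 5852 = 5854)
I(x(1), 0) + M*Q(0) = sqrt(2 + 0) + 5854*0 = sqrt(2) + 0 = sqrt(2)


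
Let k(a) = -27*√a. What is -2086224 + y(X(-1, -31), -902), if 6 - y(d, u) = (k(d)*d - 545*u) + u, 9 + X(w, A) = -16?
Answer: -2576906 - 3375*I ≈ -2.5769e+6 - 3375.0*I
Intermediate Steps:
X(w, A) = -25 (X(w, A) = -9 - 16 = -25)
y(d, u) = 6 + 27*d^(3/2) + 544*u (y(d, u) = 6 - (((-27*√d)*d - 545*u) + u) = 6 - ((-27*d^(3/2) - 545*u) + u) = 6 - ((-545*u - 27*d^(3/2)) + u) = 6 - (-544*u - 27*d^(3/2)) = 6 + (27*d^(3/2) + 544*u) = 6 + 27*d^(3/2) + 544*u)
-2086224 + y(X(-1, -31), -902) = -2086224 + (6 + 27*(-25)^(3/2) + 544*(-902)) = -2086224 + (6 + 27*(-125*I) - 490688) = -2086224 + (6 - 3375*I - 490688) = -2086224 + (-490682 - 3375*I) = -2576906 - 3375*I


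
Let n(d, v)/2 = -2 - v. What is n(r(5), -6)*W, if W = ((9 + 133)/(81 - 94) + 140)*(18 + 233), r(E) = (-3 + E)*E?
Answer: 3369424/13 ≈ 2.5919e+5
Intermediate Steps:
r(E) = E*(-3 + E)
n(d, v) = -4 - 2*v (n(d, v) = 2*(-2 - v) = -4 - 2*v)
W = 421178/13 (W = (142/(-13) + 140)*251 = (142*(-1/13) + 140)*251 = (-142/13 + 140)*251 = (1678/13)*251 = 421178/13 ≈ 32398.)
n(r(5), -6)*W = (-4 - 2*(-6))*(421178/13) = (-4 + 12)*(421178/13) = 8*(421178/13) = 3369424/13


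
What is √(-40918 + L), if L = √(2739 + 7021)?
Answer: √(-40918 + 4*√610) ≈ 202.04*I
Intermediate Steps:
L = 4*√610 (L = √9760 = 4*√610 ≈ 98.793)
√(-40918 + L) = √(-40918 + 4*√610)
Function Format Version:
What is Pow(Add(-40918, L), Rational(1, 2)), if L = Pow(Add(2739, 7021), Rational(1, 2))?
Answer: Pow(Add(-40918, Mul(4, Pow(610, Rational(1, 2)))), Rational(1, 2)) ≈ Mul(202.04, I)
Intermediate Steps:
L = Mul(4, Pow(610, Rational(1, 2))) (L = Pow(9760, Rational(1, 2)) = Mul(4, Pow(610, Rational(1, 2))) ≈ 98.793)
Pow(Add(-40918, L), Rational(1, 2)) = Pow(Add(-40918, Mul(4, Pow(610, Rational(1, 2)))), Rational(1, 2))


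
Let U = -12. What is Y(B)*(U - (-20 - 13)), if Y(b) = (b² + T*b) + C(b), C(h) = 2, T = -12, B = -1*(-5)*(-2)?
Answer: 4662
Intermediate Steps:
B = -10 (B = 5*(-2) = -10)
Y(b) = 2 + b² - 12*b (Y(b) = (b² - 12*b) + 2 = 2 + b² - 12*b)
Y(B)*(U - (-20 - 13)) = (2 + (-10)² - 12*(-10))*(-12 - (-20 - 13)) = (2 + 100 + 120)*(-12 - 1*(-33)) = 222*(-12 + 33) = 222*21 = 4662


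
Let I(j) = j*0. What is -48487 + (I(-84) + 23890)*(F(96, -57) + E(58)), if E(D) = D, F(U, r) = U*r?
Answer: -129388947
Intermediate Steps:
I(j) = 0
-48487 + (I(-84) + 23890)*(F(96, -57) + E(58)) = -48487 + (0 + 23890)*(96*(-57) + 58) = -48487 + 23890*(-5472 + 58) = -48487 + 23890*(-5414) = -48487 - 129340460 = -129388947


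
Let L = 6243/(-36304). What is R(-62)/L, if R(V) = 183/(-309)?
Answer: 2214544/643029 ≈ 3.4439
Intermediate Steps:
L = -6243/36304 (L = 6243*(-1/36304) = -6243/36304 ≈ -0.17196)
R(V) = -61/103 (R(V) = 183*(-1/309) = -61/103)
R(-62)/L = -61/(103*(-6243/36304)) = -61/103*(-36304/6243) = 2214544/643029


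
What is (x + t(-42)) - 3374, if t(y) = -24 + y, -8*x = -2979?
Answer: -24541/8 ≈ -3067.6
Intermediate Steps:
x = 2979/8 (x = -1/8*(-2979) = 2979/8 ≈ 372.38)
(x + t(-42)) - 3374 = (2979/8 + (-24 - 42)) - 3374 = (2979/8 - 66) - 3374 = 2451/8 - 3374 = -24541/8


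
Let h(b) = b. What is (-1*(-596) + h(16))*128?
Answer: 78336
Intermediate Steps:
(-1*(-596) + h(16))*128 = (-1*(-596) + 16)*128 = (596 + 16)*128 = 612*128 = 78336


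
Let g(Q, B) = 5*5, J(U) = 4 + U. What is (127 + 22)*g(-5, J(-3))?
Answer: 3725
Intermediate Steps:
g(Q, B) = 25
(127 + 22)*g(-5, J(-3)) = (127 + 22)*25 = 149*25 = 3725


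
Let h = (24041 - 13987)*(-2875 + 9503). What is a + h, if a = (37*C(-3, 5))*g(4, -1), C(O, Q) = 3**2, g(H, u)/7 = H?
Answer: 66647236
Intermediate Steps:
g(H, u) = 7*H
C(O, Q) = 9
a = 9324 (a = (37*9)*(7*4) = 333*28 = 9324)
h = 66637912 (h = 10054*6628 = 66637912)
a + h = 9324 + 66637912 = 66647236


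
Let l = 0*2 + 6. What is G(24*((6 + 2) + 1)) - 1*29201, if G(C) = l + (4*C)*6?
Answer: -24011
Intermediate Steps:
l = 6 (l = 0 + 6 = 6)
G(C) = 6 + 24*C (G(C) = 6 + (4*C)*6 = 6 + 24*C)
G(24*((6 + 2) + 1)) - 1*29201 = (6 + 24*(24*((6 + 2) + 1))) - 1*29201 = (6 + 24*(24*(8 + 1))) - 29201 = (6 + 24*(24*9)) - 29201 = (6 + 24*216) - 29201 = (6 + 5184) - 29201 = 5190 - 29201 = -24011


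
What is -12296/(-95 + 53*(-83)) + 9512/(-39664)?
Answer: 27810101/11140626 ≈ 2.4963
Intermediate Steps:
-12296/(-95 + 53*(-83)) + 9512/(-39664) = -12296/(-95 - 4399) + 9512*(-1/39664) = -12296/(-4494) - 1189/4958 = -12296*(-1/4494) - 1189/4958 = 6148/2247 - 1189/4958 = 27810101/11140626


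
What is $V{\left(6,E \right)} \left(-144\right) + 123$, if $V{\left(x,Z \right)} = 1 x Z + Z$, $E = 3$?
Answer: $-2901$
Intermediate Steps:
$V{\left(x,Z \right)} = Z + Z x$ ($V{\left(x,Z \right)} = x Z + Z = Z x + Z = Z + Z x$)
$V{\left(6,E \right)} \left(-144\right) + 123 = 3 \left(1 + 6\right) \left(-144\right) + 123 = 3 \cdot 7 \left(-144\right) + 123 = 21 \left(-144\right) + 123 = -3024 + 123 = -2901$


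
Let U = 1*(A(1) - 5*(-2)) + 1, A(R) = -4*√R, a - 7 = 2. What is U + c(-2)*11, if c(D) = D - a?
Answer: -114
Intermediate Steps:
a = 9 (a = 7 + 2 = 9)
c(D) = -9 + D (c(D) = D - 1*9 = D - 9 = -9 + D)
U = 7 (U = 1*(-4*√1 - 5*(-2)) + 1 = 1*(-4*1 + 10) + 1 = 1*(-4 + 10) + 1 = 1*6 + 1 = 6 + 1 = 7)
U + c(-2)*11 = 7 + (-9 - 2)*11 = 7 - 11*11 = 7 - 121 = -114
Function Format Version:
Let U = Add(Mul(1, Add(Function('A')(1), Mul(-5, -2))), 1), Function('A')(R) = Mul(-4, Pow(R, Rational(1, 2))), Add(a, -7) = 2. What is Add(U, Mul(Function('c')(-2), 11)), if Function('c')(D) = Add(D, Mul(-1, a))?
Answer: -114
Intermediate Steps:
a = 9 (a = Add(7, 2) = 9)
Function('c')(D) = Add(-9, D) (Function('c')(D) = Add(D, Mul(-1, 9)) = Add(D, -9) = Add(-9, D))
U = 7 (U = Add(Mul(1, Add(Mul(-4, Pow(1, Rational(1, 2))), Mul(-5, -2))), 1) = Add(Mul(1, Add(Mul(-4, 1), 10)), 1) = Add(Mul(1, Add(-4, 10)), 1) = Add(Mul(1, 6), 1) = Add(6, 1) = 7)
Add(U, Mul(Function('c')(-2), 11)) = Add(7, Mul(Add(-9, -2), 11)) = Add(7, Mul(-11, 11)) = Add(7, -121) = -114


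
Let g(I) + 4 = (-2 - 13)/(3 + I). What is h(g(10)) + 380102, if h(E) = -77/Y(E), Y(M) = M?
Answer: 25467835/67 ≈ 3.8012e+5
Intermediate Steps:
g(I) = -4 - 15/(3 + I) (g(I) = -4 + (-2 - 13)/(3 + I) = -4 - 15/(3 + I))
h(E) = -77/E
h(g(10)) + 380102 = -77*(3 + 10)/(-27 - 4*10) + 380102 = -77*13/(-27 - 40) + 380102 = -77/((1/13)*(-67)) + 380102 = -77/(-67/13) + 380102 = -77*(-13/67) + 380102 = 1001/67 + 380102 = 25467835/67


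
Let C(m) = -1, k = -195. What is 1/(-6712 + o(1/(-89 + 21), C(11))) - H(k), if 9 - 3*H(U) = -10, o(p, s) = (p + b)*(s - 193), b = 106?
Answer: -17618555/2781861 ≈ -6.3334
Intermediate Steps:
o(p, s) = (-193 + s)*(106 + p) (o(p, s) = (p + 106)*(s - 193) = (106 + p)*(-193 + s) = (-193 + s)*(106 + p))
H(U) = 19/3 (H(U) = 3 - ⅓*(-10) = 3 + 10/3 = 19/3)
1/(-6712 + o(1/(-89 + 21), C(11))) - H(k) = 1/(-6712 + (-20458 - 193/(-89 + 21) + 106*(-1) - 1/(-89 + 21))) - 1*19/3 = 1/(-6712 + (-20458 - 193/(-68) - 106 - 1/(-68))) - 19/3 = 1/(-6712 + (-20458 - 193*(-1/68) - 106 - 1/68*(-1))) - 19/3 = 1/(-6712 + (-20458 + 193/68 - 106 + 1/68)) - 19/3 = 1/(-6712 - 699079/34) - 19/3 = 1/(-927287/34) - 19/3 = -34/927287 - 19/3 = -17618555/2781861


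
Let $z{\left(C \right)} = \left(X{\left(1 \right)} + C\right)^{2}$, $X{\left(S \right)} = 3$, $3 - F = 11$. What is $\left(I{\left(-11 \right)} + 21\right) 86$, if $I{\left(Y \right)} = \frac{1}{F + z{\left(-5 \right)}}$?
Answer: $\frac{3569}{2} \approx 1784.5$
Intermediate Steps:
$F = -8$ ($F = 3 - 11 = -8$)
$z{\left(C \right)} = \left(3 + C\right)^{2}$
$I{\left(Y \right)} = - \frac{1}{4}$ ($I{\left(Y \right)} = \frac{1}{-8 + \left(3 - 5\right)^{2}} = \frac{1}{-8 + \left(-2\right)^{2}} = \frac{1}{-8 + 4} = \frac{1}{-4} = - \frac{1}{4}$)
$\left(I{\left(-11 \right)} + 21\right) 86 = \left(- \frac{1}{4} + 21\right) 86 = \frac{83}{4} \cdot 86 = \frac{3569}{2}$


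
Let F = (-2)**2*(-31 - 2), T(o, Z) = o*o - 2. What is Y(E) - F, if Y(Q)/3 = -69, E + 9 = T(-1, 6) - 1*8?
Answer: -75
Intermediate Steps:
T(o, Z) = -2 + o**2 (T(o, Z) = o**2 - 2 = -2 + o**2)
F = -132 (F = 4*(-33) = -132)
E = -18 (E = -9 + ((-2 + (-1)**2) - 1*8) = -9 + ((-2 + 1) - 8) = -9 + (-1 - 8) = -9 - 9 = -18)
Y(Q) = -207 (Y(Q) = 3*(-69) = -207)
Y(E) - F = -207 - 1*(-132) = -207 + 132 = -75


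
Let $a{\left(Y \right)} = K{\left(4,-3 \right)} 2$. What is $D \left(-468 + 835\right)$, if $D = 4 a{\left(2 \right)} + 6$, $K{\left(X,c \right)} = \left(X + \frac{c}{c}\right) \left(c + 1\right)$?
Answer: $-27158$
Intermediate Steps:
$K{\left(X,c \right)} = \left(1 + X\right) \left(1 + c\right)$ ($K{\left(X,c \right)} = \left(X + 1\right) \left(1 + c\right) = \left(1 + X\right) \left(1 + c\right)$)
$a{\left(Y \right)} = -20$ ($a{\left(Y \right)} = \left(1 + 4 - 3 + 4 \left(-3\right)\right) 2 = \left(1 + 4 - 3 - 12\right) 2 = \left(-10\right) 2 = -20$)
$D = -74$ ($D = 4 \left(-20\right) + 6 = -80 + 6 = -74$)
$D \left(-468 + 835\right) = - 74 \left(-468 + 835\right) = \left(-74\right) 367 = -27158$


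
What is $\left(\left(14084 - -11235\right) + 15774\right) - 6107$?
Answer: $34986$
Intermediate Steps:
$\left(\left(14084 - -11235\right) + 15774\right) - 6107 = \left(\left(14084 + 11235\right) + 15774\right) - 6107 = \left(25319 + 15774\right) - 6107 = 41093 - 6107 = 34986$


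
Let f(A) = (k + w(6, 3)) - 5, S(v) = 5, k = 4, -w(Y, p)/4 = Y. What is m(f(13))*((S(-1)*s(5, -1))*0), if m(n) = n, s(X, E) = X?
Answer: 0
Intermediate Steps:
w(Y, p) = -4*Y
f(A) = -25 (f(A) = (4 - 4*6) - 5 = (4 - 24) - 5 = -20 - 5 = -25)
m(f(13))*((S(-1)*s(5, -1))*0) = -25*5*5*0 = -625*0 = -25*0 = 0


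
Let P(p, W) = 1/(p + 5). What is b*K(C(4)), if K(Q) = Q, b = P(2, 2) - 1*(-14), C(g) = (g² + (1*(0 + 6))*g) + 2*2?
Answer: 4356/7 ≈ 622.29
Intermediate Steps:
P(p, W) = 1/(5 + p)
C(g) = 4 + g² + 6*g (C(g) = (g² + (1*6)*g) + 4 = (g² + 6*g) + 4 = 4 + g² + 6*g)
b = 99/7 (b = 1/(5 + 2) - 1*(-14) = 1/7 + 14 = ⅐ + 14 = 99/7 ≈ 14.143)
b*K(C(4)) = 99*(4 + 4² + 6*4)/7 = 99*(4 + 16 + 24)/7 = (99/7)*44 = 4356/7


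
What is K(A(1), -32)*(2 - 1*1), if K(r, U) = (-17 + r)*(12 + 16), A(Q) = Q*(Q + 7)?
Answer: -252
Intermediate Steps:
A(Q) = Q*(7 + Q)
K(r, U) = -476 + 28*r (K(r, U) = (-17 + r)*28 = -476 + 28*r)
K(A(1), -32)*(2 - 1*1) = (-476 + 28*(1*(7 + 1)))*(2 - 1*1) = (-476 + 28*(1*8))*(2 - 1) = (-476 + 28*8)*1 = (-476 + 224)*1 = -252*1 = -252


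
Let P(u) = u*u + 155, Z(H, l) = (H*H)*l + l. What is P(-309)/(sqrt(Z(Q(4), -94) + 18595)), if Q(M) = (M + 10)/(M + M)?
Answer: 191272*sqrt(291410)/145705 ≈ 708.65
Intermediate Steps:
Q(M) = (10 + M)/(2*M) (Q(M) = (10 + M)/((2*M)) = (10 + M)*(1/(2*M)) = (10 + M)/(2*M))
Z(H, l) = l + l*H**2 (Z(H, l) = H**2*l + l = l*H**2 + l = l + l*H**2)
P(u) = 155 + u**2 (P(u) = u**2 + 155 = 155 + u**2)
P(-309)/(sqrt(Z(Q(4), -94) + 18595)) = (155 + (-309)**2)/(sqrt(-94*(1 + ((1/2)*(10 + 4)/4)**2) + 18595)) = (155 + 95481)/(sqrt(-94*(1 + ((1/2)*(1/4)*14)**2) + 18595)) = 95636/(sqrt(-94*(1 + (7/4)**2) + 18595)) = 95636/(sqrt(-94*(1 + 49/16) + 18595)) = 95636/(sqrt(-94*65/16 + 18595)) = 95636/(sqrt(-3055/8 + 18595)) = 95636/(sqrt(145705/8)) = 95636/((sqrt(291410)/4)) = 95636*(2*sqrt(291410)/145705) = 191272*sqrt(291410)/145705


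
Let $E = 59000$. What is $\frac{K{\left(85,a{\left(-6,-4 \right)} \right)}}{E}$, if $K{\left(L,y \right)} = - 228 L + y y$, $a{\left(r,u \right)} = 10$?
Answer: $- \frac{482}{1475} \approx -0.32678$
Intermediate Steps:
$K{\left(L,y \right)} = y^{2} - 228 L$ ($K{\left(L,y \right)} = - 228 L + y^{2} = y^{2} - 228 L$)
$\frac{K{\left(85,a{\left(-6,-4 \right)} \right)}}{E} = \frac{10^{2} - 19380}{59000} = \left(100 - 19380\right) \frac{1}{59000} = \left(-19280\right) \frac{1}{59000} = - \frac{482}{1475}$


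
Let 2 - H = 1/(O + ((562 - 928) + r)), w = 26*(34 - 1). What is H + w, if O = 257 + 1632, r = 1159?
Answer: 2306519/2682 ≈ 860.00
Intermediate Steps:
O = 1889
w = 858 (w = 26*33 = 858)
H = 5363/2682 (H = 2 - 1/(1889 + ((562 - 928) + 1159)) = 2 - 1/(1889 + (-366 + 1159)) = 2 - 1/(1889 + 793) = 2 - 1/2682 = 5363/2682 ≈ 1.9996)
H + w = 5363/2682 + 858 = 2306519/2682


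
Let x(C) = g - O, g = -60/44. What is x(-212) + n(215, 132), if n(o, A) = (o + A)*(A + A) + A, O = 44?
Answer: 1008641/11 ≈ 91695.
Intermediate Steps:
g = -15/11 (g = -60*1/44 = -15/11 ≈ -1.3636)
n(o, A) = A + 2*A*(A + o) (n(o, A) = (A + o)*(2*A) + A = 2*A*(A + o) + A = A + 2*A*(A + o))
x(C) = -499/11 (x(C) = -15/11 - 1*44 = -15/11 - 44 = -499/11)
x(-212) + n(215, 132) = -499/11 + 132*(1 + 2*132 + 2*215) = -499/11 + 132*(1 + 264 + 430) = -499/11 + 132*695 = -499/11 + 91740 = 1008641/11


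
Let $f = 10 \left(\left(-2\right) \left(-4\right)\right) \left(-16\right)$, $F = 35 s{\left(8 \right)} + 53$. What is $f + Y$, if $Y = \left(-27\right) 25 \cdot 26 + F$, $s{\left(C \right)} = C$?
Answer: $-18497$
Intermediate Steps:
$F = 333$ ($F = 35 \cdot 8 + 53 = 280 + 53 = 333$)
$f = -1280$ ($f = 10 \cdot 8 \left(-16\right) = 80 \left(-16\right) = -1280$)
$Y = -17217$ ($Y = \left(-27\right) 25 \cdot 26 + 333 = \left(-675\right) 26 + 333 = -17550 + 333 = -17217$)
$f + Y = -1280 - 17217 = -18497$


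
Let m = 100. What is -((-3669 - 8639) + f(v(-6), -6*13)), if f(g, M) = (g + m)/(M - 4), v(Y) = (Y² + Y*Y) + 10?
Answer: 504719/41 ≈ 12310.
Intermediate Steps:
v(Y) = 10 + 2*Y² (v(Y) = (Y² + Y²) + 10 = 2*Y² + 10 = 10 + 2*Y²)
f(g, M) = (100 + g)/(-4 + M) (f(g, M) = (g + 100)/(M - 4) = (100 + g)/(-4 + M))
-((-3669 - 8639) + f(v(-6), -6*13)) = -((-3669 - 8639) + (100 + (10 + 2*(-6)²))/(-4 - 6*13)) = -(-12308 + (100 + (10 + 2*36))/(-4 - 78)) = -(-12308 + (100 + (10 + 72))/(-82)) = -(-12308 - (100 + 82)/82) = -(-12308 - 1/82*182) = -(-12308 - 91/41) = -1*(-504719/41) = 504719/41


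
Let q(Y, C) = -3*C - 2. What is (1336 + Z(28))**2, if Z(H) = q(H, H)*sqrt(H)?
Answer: 1991984 - 459584*sqrt(7) ≈ 7.7604e+5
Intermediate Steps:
q(Y, C) = -2 - 3*C
Z(H) = sqrt(H)*(-2 - 3*H) (Z(H) = (-2 - 3*H)*sqrt(H) = sqrt(H)*(-2 - 3*H))
(1336 + Z(28))**2 = (1336 + sqrt(28)*(-2 - 3*28))**2 = (1336 + (2*sqrt(7))*(-2 - 84))**2 = (1336 + (2*sqrt(7))*(-86))**2 = (1336 - 172*sqrt(7))**2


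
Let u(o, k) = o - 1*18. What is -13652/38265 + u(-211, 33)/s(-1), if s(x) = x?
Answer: 8749033/38265 ≈ 228.64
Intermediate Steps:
u(o, k) = -18 + o (u(o, k) = o - 18 = -18 + o)
-13652/38265 + u(-211, 33)/s(-1) = -13652/38265 + (-18 - 211)/(-1) = -13652*1/38265 - 229*(-1) = -13652/38265 + 229 = 8749033/38265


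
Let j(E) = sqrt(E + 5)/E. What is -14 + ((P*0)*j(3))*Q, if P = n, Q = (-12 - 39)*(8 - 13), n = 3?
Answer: -14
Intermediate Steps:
Q = 255 (Q = -51*(-5) = 255)
j(E) = sqrt(5 + E)/E
P = 3
-14 + ((P*0)*j(3))*Q = -14 + ((3*0)*(sqrt(5 + 3)/3))*255 = -14 + (0*(sqrt(8)/3))*255 = -14 + (0*((2*sqrt(2))/3))*255 = -14 + (0*(2*sqrt(2)/3))*255 = -14 + 0*255 = -14 + 0 = -14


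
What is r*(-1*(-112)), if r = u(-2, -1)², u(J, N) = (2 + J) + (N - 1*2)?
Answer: 1008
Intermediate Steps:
u(J, N) = J + N (u(J, N) = (2 + J) + (N - 2) = (2 + J) + (-2 + N) = J + N)
r = 9 (r = (-2 - 1)² = (-3)² = 9)
r*(-1*(-112)) = 9*(-1*(-112)) = 9*112 = 1008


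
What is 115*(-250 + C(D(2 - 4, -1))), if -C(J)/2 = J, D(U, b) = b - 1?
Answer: -28290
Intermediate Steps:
D(U, b) = -1 + b
C(J) = -2*J
115*(-250 + C(D(2 - 4, -1))) = 115*(-250 - 2*(-1 - 1)) = 115*(-250 - 2*(-2)) = 115*(-250 + 4) = 115*(-246) = -28290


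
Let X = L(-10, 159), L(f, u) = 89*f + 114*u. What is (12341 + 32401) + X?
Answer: 61978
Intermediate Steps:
X = 17236 (X = 89*(-10) + 114*159 = -890 + 18126 = 17236)
(12341 + 32401) + X = (12341 + 32401) + 17236 = 44742 + 17236 = 61978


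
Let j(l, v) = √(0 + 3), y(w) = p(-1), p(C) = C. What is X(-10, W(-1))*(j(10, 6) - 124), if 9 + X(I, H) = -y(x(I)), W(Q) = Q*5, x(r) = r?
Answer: 992 - 8*√3 ≈ 978.14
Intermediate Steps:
W(Q) = 5*Q
y(w) = -1
X(I, H) = -8 (X(I, H) = -9 - 1*(-1) = -9 + 1 = -8)
j(l, v) = √3
X(-10, W(-1))*(j(10, 6) - 124) = -8*(√3 - 124) = -8*(-124 + √3) = 992 - 8*√3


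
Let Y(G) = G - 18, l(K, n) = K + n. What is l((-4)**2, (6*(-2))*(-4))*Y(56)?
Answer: 2432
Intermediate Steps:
Y(G) = -18 + G
l((-4)**2, (6*(-2))*(-4))*Y(56) = ((-4)**2 + (6*(-2))*(-4))*(-18 + 56) = (16 - 12*(-4))*38 = (16 + 48)*38 = 64*38 = 2432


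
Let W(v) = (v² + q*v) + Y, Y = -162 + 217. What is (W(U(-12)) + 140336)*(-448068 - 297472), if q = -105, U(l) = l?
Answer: -105713844300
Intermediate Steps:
Y = 55
W(v) = 55 + v² - 105*v (W(v) = (v² - 105*v) + 55 = 55 + v² - 105*v)
(W(U(-12)) + 140336)*(-448068 - 297472) = ((55 + (-12)² - 105*(-12)) + 140336)*(-448068 - 297472) = ((55 + 144 + 1260) + 140336)*(-745540) = (1459 + 140336)*(-745540) = 141795*(-745540) = -105713844300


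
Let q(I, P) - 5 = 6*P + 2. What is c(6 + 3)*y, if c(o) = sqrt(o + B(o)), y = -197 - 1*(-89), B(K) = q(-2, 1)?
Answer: -108*sqrt(22) ≈ -506.56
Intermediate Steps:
q(I, P) = 7 + 6*P (q(I, P) = 5 + (6*P + 2) = 5 + (2 + 6*P) = 7 + 6*P)
B(K) = 13 (B(K) = 7 + 6*1 = 7 + 6 = 13)
y = -108 (y = -197 + 89 = -108)
c(o) = sqrt(13 + o) (c(o) = sqrt(o + 13) = sqrt(13 + o))
c(6 + 3)*y = sqrt(13 + (6 + 3))*(-108) = sqrt(13 + 9)*(-108) = sqrt(22)*(-108) = -108*sqrt(22)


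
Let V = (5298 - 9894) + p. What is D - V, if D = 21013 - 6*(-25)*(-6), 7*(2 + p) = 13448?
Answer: 159529/7 ≈ 22790.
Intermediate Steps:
p = 13434/7 (p = -2 + (1/7)*13448 = -2 + 13448/7 = 13434/7 ≈ 1919.1)
D = 20113 (D = 21013 - (-150)*(-6) = 21013 - 1*900 = 21013 - 900 = 20113)
V = -18738/7 (V = (5298 - 9894) + 13434/7 = -4596 + 13434/7 = -18738/7 ≈ -2676.9)
D - V = 20113 - 1*(-18738/7) = 20113 + 18738/7 = 159529/7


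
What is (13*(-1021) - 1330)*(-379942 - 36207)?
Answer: 6077023847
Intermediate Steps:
(13*(-1021) - 1330)*(-379942 - 36207) = (-13273 - 1330)*(-416149) = -14603*(-416149) = 6077023847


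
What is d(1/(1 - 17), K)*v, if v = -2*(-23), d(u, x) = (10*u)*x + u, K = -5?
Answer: 1127/8 ≈ 140.88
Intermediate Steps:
d(u, x) = u + 10*u*x (d(u, x) = 10*u*x + u = u + 10*u*x)
v = 46
d(1/(1 - 17), K)*v = ((1 + 10*(-5))/(1 - 17))*46 = ((1 - 50)/(-16))*46 = -1/16*(-49)*46 = (49/16)*46 = 1127/8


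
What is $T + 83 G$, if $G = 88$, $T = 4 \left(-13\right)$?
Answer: $7252$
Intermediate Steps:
$T = -52$
$T + 83 G = -52 + 83 \cdot 88 = -52 + 7304 = 7252$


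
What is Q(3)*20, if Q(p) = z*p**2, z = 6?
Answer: 1080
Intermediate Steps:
Q(p) = 6*p**2
Q(3)*20 = (6*3**2)*20 = (6*9)*20 = 54*20 = 1080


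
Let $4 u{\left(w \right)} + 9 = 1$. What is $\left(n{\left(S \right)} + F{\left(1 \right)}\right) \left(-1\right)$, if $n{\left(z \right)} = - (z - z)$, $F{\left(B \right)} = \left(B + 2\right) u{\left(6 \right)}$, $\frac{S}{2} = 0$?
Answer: $6$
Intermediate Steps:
$u{\left(w \right)} = -2$ ($u{\left(w \right)} = - \frac{9}{4} + \frac{1}{4} \cdot 1 = - \frac{9}{4} + \frac{1}{4} = -2$)
$S = 0$ ($S = 2 \cdot 0 = 0$)
$F{\left(B \right)} = -4 - 2 B$ ($F{\left(B \right)} = \left(B + 2\right) \left(-2\right) = \left(2 + B\right) \left(-2\right) = -4 - 2 B$)
$n{\left(z \right)} = 0$ ($n{\left(z \right)} = \left(-1\right) 0 = 0$)
$\left(n{\left(S \right)} + F{\left(1 \right)}\right) \left(-1\right) = \left(0 - 6\right) \left(-1\right) = \left(-6\right) \left(-1\right) = 6$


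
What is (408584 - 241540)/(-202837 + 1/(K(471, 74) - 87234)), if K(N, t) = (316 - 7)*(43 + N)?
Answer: -11959014048/14521506503 ≈ -0.82354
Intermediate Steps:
K(N, t) = 13287 + 309*N (K(N, t) = 309*(43 + N) = 13287 + 309*N)
(408584 - 241540)/(-202837 + 1/(K(471, 74) - 87234)) = (408584 - 241540)/(-202837 + 1/((13287 + 309*471) - 87234)) = 167044/(-202837 + 1/((13287 + 145539) - 87234)) = 167044/(-202837 + 1/(158826 - 87234)) = 167044/(-202837 + 1/71592) = 167044/(-14521506503/71592) = 167044*(-71592/14521506503) = -11959014048/14521506503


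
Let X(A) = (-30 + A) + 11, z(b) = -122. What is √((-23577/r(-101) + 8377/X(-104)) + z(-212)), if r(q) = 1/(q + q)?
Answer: √72049803357/123 ≈ 2182.3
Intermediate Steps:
X(A) = -19 + A
r(q) = 1/(2*q)
√((-23577/r(-101) + 8377/X(-104)) + z(-212)) = √((-23577/((½)/(-101)) + 8377/(-19 - 104)) - 122) = √((-23577/((½)*(-1/101)) + 8377/(-123)) - 122) = √((-23577/(-1/202) + 8377*(-1/123)) - 122) = √((-23577*(-202) - 8377/123) - 122) = √((4762554 - 8377/123) - 122) = √(585785765/123 - 122) = √(585770759/123) = √72049803357/123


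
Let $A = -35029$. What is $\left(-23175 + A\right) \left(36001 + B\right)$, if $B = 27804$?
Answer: $-3713706220$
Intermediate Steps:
$\left(-23175 + A\right) \left(36001 + B\right) = \left(-23175 - 35029\right) \left(36001 + 27804\right) = \left(-58204\right) 63805 = -3713706220$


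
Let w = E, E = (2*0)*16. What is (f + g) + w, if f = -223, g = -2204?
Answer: -2427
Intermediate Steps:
E = 0 (E = 0*16 = 0)
w = 0
(f + g) + w = (-223 - 2204) + 0 = -2427 + 0 = -2427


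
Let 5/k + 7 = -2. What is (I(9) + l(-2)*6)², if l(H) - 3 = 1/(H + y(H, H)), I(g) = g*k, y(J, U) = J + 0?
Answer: 529/4 ≈ 132.25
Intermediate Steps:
k = -5/9 (k = 5/(-7 - 2) = 5/(-9) = 5*(-⅑) = -5/9 ≈ -0.55556)
y(J, U) = J
I(g) = -5*g/9 (I(g) = g*(-5/9) = -5*g/9)
l(H) = 3 + 1/(2*H) (l(H) = 3 + 1/(H + H) = 3 + 1/(2*H))
(I(9) + l(-2)*6)² = (-5/9*9 + (3 + (½)/(-2))*6)² = (-5 + (3 + (½)*(-½))*6)² = (-5 + (3 - ¼)*6)² = (-5 + (11/4)*6)² = (-5 + 33/2)² = (23/2)² = 529/4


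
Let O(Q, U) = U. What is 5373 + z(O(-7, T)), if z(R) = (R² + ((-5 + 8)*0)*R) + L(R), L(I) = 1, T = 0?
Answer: 5374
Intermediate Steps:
z(R) = 1 + R² (z(R) = (R² + ((-5 + 8)*0)*R) + 1 = (R² + (3*0)*R) + 1 = (R² + 0*R) + 1 = (R² + 0) + 1 = R² + 1 = 1 + R²)
5373 + z(O(-7, T)) = 5373 + (1 + 0²) = 5373 + (1 + 0) = 5373 + 1 = 5374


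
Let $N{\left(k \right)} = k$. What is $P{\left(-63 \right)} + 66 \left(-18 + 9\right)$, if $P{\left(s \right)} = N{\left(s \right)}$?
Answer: $-657$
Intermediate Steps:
$P{\left(s \right)} = s$
$P{\left(-63 \right)} + 66 \left(-18 + 9\right) = -63 + 66 \left(-18 + 9\right) = -63 + 66 \left(-9\right) = -63 - 594 = -657$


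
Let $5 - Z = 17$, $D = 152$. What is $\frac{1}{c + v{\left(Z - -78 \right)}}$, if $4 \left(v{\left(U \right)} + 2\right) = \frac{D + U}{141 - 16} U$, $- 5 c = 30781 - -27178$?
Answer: $- \frac{125}{1445628} \approx -8.6468 \cdot 10^{-5}$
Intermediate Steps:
$Z = -12$ ($Z = 5 - 17 = -12$)
$c = - \frac{57959}{5}$ ($c = - \frac{30781 - -27178}{5} = - \frac{30781 + 27178}{5} = \left(- \frac{1}{5}\right) 57959 = - \frac{57959}{5} \approx -11592.0$)
$v{\left(U \right)} = -2 + \frac{U \left(\frac{152}{125} + \frac{U}{125}\right)}{4}$ ($v{\left(U \right)} = -2 + \frac{\frac{152 + U}{141 - 16} U}{4} = -2 + \frac{\frac{152 + U}{125} U}{4} = -2 + \frac{\left(152 + U\right) \frac{1}{125} U}{4} = -2 + \frac{\left(\frac{152}{125} + \frac{U}{125}\right) U}{4} = -2 + \frac{U \left(\frac{152}{125} + \frac{U}{125}\right)}{4}$)
$\frac{1}{c + v{\left(Z - -78 \right)}} = \frac{1}{- \frac{57959}{5} + \left(-2 + \frac{\left(-12 - -78\right)^{2}}{500} + \frac{38 \left(-12 - -78\right)}{125}\right)} = \frac{1}{- \frac{57959}{5} + \left(-2 + \frac{\left(-12 + 78\right)^{2}}{500} + \frac{38 \left(-12 + 78\right)}{125}\right)} = \frac{1}{- \frac{57959}{5} + \left(-2 + \frac{66^{2}}{500} + \frac{38}{125} \cdot 66\right)} = \frac{1}{- \frac{57959}{5} + \left(-2 + \frac{1}{500} \cdot 4356 + \frac{2508}{125}\right)} = \frac{1}{- \frac{57959}{5} + \left(-2 + \frac{1089}{125} + \frac{2508}{125}\right)} = \frac{1}{- \frac{57959}{5} + \frac{3347}{125}} = \frac{1}{- \frac{1445628}{125}} = - \frac{125}{1445628}$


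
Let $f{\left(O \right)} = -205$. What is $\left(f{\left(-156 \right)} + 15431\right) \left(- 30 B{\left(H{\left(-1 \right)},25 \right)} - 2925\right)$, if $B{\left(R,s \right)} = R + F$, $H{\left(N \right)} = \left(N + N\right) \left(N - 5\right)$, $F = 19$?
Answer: $-58696230$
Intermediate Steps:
$H{\left(N \right)} = 2 N \left(-5 + N\right)$
$B{\left(R,s \right)} = 19 + R$ ($B{\left(R,s \right)} = R + 19 = 19 + R$)
$\left(f{\left(-156 \right)} + 15431\right) \left(- 30 B{\left(H{\left(-1 \right)},25 \right)} - 2925\right) = \left(-205 + 15431\right) \left(- 30 \left(19 + 2 \left(-1\right) \left(-5 - 1\right)\right) - 2925\right) = 15226 \left(- 30 \left(19 + 2 \left(-1\right) \left(-6\right)\right) - 2925\right) = 15226 \left(- 30 \left(19 + 12\right) - 2925\right) = 15226 \left(\left(-30\right) 31 - 2925\right) = 15226 \left(-930 - 2925\right) = 15226 \left(-3855\right) = -58696230$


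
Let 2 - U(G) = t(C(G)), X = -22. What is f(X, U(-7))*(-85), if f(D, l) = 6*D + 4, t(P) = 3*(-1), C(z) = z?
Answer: 10880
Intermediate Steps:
t(P) = -3
U(G) = 5 (U(G) = 2 - 1*(-3) = 2 + 3 = 5)
f(D, l) = 4 + 6*D
f(X, U(-7))*(-85) = (4 + 6*(-22))*(-85) = (4 - 132)*(-85) = -128*(-85) = 10880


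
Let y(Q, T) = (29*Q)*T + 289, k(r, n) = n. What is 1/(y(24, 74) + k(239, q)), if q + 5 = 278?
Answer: 1/52066 ≈ 1.9206e-5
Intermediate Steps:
q = 273 (q = -5 + 278 = 273)
y(Q, T) = 289 + 29*Q*T (y(Q, T) = 29*Q*T + 289 = 289 + 29*Q*T)
1/(y(24, 74) + k(239, q)) = 1/((289 + 29*24*74) + 273) = 1/((289 + 51504) + 273) = 1/(51793 + 273) = 1/52066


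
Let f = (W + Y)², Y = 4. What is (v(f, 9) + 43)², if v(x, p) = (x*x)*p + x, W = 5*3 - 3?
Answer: 348245155129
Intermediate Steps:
W = 12 (W = 15 - 3 = 12)
f = 256 (f = (12 + 4)² = 16² = 256)
v(x, p) = x + p*x² (v(x, p) = x²*p + x = p*x² + x = x + p*x²)
(v(f, 9) + 43)² = (256*(1 + 9*256) + 43)² = (256*(1 + 2304) + 43)² = (256*2305 + 43)² = (590080 + 43)² = 590123² = 348245155129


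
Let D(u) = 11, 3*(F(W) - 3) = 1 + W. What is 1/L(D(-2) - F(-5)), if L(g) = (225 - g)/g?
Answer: 28/647 ≈ 0.043277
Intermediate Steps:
F(W) = 10/3 + W/3 (F(W) = 3 + (1 + W)/3 = 3 + (⅓ + W/3) = 10/3 + W/3)
L(g) = (225 - g)/g
1/L(D(-2) - F(-5)) = 1/((225 - (11 - (10/3 + (⅓)*(-5))))/(11 - (10/3 + (⅓)*(-5)))) = 1/((225 - (11 - (10/3 - 5/3)))/(11 - (10/3 - 5/3))) = 1/((225 - (11 - 1*5/3))/(11 - 1*5/3)) = 1/((225 - (11 - 5/3))/(11 - 5/3)) = 1/((225 - 1*28/3)/(28/3)) = 1/(3*(225 - 28/3)/28) = 1/((3/28)*(647/3)) = 1/(647/28) = 28/647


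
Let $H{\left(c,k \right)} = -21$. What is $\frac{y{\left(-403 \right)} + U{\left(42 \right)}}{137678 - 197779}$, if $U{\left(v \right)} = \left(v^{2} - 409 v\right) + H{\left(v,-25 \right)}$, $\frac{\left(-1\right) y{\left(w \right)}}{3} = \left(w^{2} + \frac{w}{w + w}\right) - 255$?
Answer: $\frac{1003797}{120202} \approx 8.3509$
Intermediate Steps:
$y{\left(w \right)} = \frac{1527}{2} - 3 w^{2}$ ($y{\left(w \right)} = - 3 \left(\left(w^{2} + \frac{w}{w + w}\right) - 255\right) = - 3 \left(\left(w^{2} + \frac{w}{2 w}\right) - 255\right) = - 3 \left(\left(w^{2} + \frac{1}{2 w} w\right) - 255\right) = - 3 \left(\left(w^{2} + \frac{1}{2}\right) - 255\right) = - 3 \left(\left(\frac{1}{2} + w^{2}\right) - 255\right) = - 3 \left(- \frac{509}{2} + w^{2}\right) = \frac{1527}{2} - 3 w^{2}$)
$U{\left(v \right)} = -21 + v^{2} - 409 v$ ($U{\left(v \right)} = \left(v^{2} - 409 v\right) - 21 = -21 + v^{2} - 409 v$)
$\frac{y{\left(-403 \right)} + U{\left(42 \right)}}{137678 - 197779} = \frac{\left(\frac{1527}{2} - 3 \left(-403\right)^{2}\right) - \left(17199 - 1764\right)}{137678 - 197779} = \frac{\left(\frac{1527}{2} - 487227\right) - 15435}{-60101} = \left(\left(\frac{1527}{2} - 487227\right) - 15435\right) \left(- \frac{1}{60101}\right) = \left(- \frac{972927}{2} - 15435\right) \left(- \frac{1}{60101}\right) = \left(- \frac{1003797}{2}\right) \left(- \frac{1}{60101}\right) = \frac{1003797}{120202}$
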